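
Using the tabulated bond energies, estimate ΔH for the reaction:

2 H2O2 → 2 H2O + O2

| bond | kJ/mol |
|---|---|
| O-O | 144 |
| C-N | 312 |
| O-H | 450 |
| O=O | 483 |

ΔH ≈ −195 kJ

Bonds broken (reactants):
  O-H: 4 × 450 = 1800
  O-O: 2 × 144 = 288
  Σ(broken) = 2088 kJ
Bonds formed (products):
  O-H: 4 × 450 = 1800
  O=O: 1 × 483 = 483
  Σ(formed) = 2283 kJ
ΔH = Σ(broken) − Σ(formed) = 2088 − 2283 = −195 kJ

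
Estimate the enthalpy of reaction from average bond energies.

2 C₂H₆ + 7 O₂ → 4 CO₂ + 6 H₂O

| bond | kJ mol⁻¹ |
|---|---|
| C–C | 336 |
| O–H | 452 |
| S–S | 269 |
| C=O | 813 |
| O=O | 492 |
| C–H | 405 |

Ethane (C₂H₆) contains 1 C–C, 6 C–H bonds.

Bonds broken (reactants):
  C–C: 2 × 336 = 672
  C–H: 12 × 405 = 4860
  O=O: 7 × 492 = 3444
  Σ(broken) = 8976 kJ
Bonds formed (products):
  C=O: 8 × 813 = 6504
  O–H: 12 × 452 = 5424
  Σ(formed) = 11928 kJ
ΔH = Σ(broken) − Σ(formed) = 8976 − 11928 = −2952 kJ

ΔH ≈ −2952 kJ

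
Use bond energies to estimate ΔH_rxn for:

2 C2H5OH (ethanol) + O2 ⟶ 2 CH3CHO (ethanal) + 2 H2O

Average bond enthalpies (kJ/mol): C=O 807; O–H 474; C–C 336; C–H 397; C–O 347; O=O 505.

ΔH ≈ −569 kJ

Bonds broken (reactants):
  C–C: 2 × 336 = 672
  C–H: 10 × 397 = 3970
  C–O: 2 × 347 = 694
  O–H: 2 × 474 = 948
  O=O: 1 × 505 = 505
  Σ(broken) = 6789 kJ
Bonds formed (products):
  C–C: 2 × 336 = 672
  C–H: 8 × 397 = 3176
  C=O: 2 × 807 = 1614
  O–H: 4 × 474 = 1896
  Σ(formed) = 7358 kJ
ΔH = Σ(broken) − Σ(formed) = 6789 − 7358 = −569 kJ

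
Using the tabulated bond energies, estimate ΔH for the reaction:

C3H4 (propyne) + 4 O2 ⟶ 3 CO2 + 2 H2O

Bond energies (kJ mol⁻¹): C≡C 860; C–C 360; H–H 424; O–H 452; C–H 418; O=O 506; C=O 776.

Bonds broken (reactants):
  C≡C: 1 × 860 = 860
  C–C: 1 × 360 = 360
  C–H: 4 × 418 = 1672
  O=O: 4 × 506 = 2024
  Σ(broken) = 4916 kJ
Bonds formed (products):
  C=O: 6 × 776 = 4656
  O–H: 4 × 452 = 1808
  Σ(formed) = 6464 kJ
ΔH = Σ(broken) − Σ(formed) = 4916 − 6464 = −1548 kJ

ΔH ≈ −1548 kJ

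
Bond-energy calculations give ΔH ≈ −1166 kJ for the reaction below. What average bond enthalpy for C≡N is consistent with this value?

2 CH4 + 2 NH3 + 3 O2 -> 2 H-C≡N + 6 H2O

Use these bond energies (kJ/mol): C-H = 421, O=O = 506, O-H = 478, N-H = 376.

D(C≡N) ≈ 865 kJ/mol

Let D be the C≡N bond energy.
Σ(broken) = 8×421 + 6×376 + 3×506 = 7142
Σ(formed) = 2×D + 2×421 + 12×478 = 6578 + 2D
ΔH = Σ(broken) − Σ(formed) = (7142) − (6578 + 2D) = +564 − 2D
Setting this equal to −1166 kJ gives 2D = 1730, so D = 865 kJ/mol.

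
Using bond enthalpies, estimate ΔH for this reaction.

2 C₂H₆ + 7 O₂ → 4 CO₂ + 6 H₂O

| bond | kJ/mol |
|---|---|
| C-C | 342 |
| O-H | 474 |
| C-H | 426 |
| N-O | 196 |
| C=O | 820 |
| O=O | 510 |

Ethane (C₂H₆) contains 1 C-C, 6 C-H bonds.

ΔH ≈ −2882 kJ

Bonds broken (reactants):
  C-C: 2 × 342 = 684
  C-H: 12 × 426 = 5112
  O=O: 7 × 510 = 3570
  Σ(broken) = 9366 kJ
Bonds formed (products):
  C=O: 8 × 820 = 6560
  O-H: 12 × 474 = 5688
  Σ(formed) = 12248 kJ
ΔH = Σ(broken) − Σ(formed) = 9366 − 12248 = −2882 kJ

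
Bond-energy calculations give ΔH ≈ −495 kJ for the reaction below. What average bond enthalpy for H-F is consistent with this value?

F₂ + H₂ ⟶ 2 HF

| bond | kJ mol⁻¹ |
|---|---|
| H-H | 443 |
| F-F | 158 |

D(H-F) ≈ 548 kJ/mol

Let D be the H-F bond energy.
Σ(broken) = 1×158 + 1×443 = 601
Σ(formed) = 2×D = 2D
ΔH = Σ(broken) − Σ(formed) = (601) − (2D) = +601 − 2D
Setting this equal to −495 kJ gives 2D = 1096, so D = 548 kJ/mol.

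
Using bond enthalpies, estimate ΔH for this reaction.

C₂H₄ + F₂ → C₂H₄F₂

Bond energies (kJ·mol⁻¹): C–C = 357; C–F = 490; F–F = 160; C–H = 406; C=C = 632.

Bonds broken (reactants):
  C–H: 4 × 406 = 1624
  C=C: 1 × 632 = 632
  F–F: 1 × 160 = 160
  Σ(broken) = 2416 kJ
Bonds formed (products):
  C–C: 1 × 357 = 357
  C–F: 2 × 490 = 980
  C–H: 4 × 406 = 1624
  Σ(formed) = 2961 kJ
ΔH = Σ(broken) − Σ(formed) = 2416 − 2961 = −545 kJ

ΔH ≈ −545 kJ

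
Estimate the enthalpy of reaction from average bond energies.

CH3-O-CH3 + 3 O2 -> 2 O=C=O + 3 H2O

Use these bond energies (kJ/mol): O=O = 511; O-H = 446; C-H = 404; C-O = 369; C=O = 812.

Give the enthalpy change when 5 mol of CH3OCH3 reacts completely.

Bonds broken (reactants):
  C-H: 6 × 404 = 2424
  C-O: 2 × 369 = 738
  O=O: 3 × 511 = 1533
  Σ(broken) = 4695 kJ
Bonds formed (products):
  C=O: 4 × 812 = 3248
  O-H: 6 × 446 = 2676
  Σ(formed) = 5924 kJ
ΔH = Σ(broken) − Σ(formed) = 4695 − 5924 = −1229 kJ
For 5× the reaction as written: 5 × (−1229) = −6145 kJ

ΔH = −6145 kJ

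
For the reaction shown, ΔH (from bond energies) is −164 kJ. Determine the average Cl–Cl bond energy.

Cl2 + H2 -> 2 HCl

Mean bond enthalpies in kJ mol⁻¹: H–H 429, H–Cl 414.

D(Cl–Cl) ≈ 235 kJ/mol

Let D be the Cl–Cl bond energy.
Σ(broken) = 1×D + 1×429 = 429 + D
Σ(formed) = 2×414 = 828
ΔH = Σ(broken) − Σ(formed) = (429 + D) − (828) = −399 + D
Setting this equal to −164 kJ gives D = 235 kJ/mol.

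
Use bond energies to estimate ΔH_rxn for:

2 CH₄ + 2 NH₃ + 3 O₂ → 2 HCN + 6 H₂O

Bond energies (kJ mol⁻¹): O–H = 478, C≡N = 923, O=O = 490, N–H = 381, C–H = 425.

Bonds broken (reactants):
  C–H: 8 × 425 = 3400
  N–H: 6 × 381 = 2286
  O=O: 3 × 490 = 1470
  Σ(broken) = 7156 kJ
Bonds formed (products):
  C≡N: 2 × 923 = 1846
  C–H: 2 × 425 = 850
  O–H: 12 × 478 = 5736
  Σ(formed) = 8432 kJ
ΔH = Σ(broken) − Σ(formed) = 7156 − 8432 = −1276 kJ

ΔH ≈ −1276 kJ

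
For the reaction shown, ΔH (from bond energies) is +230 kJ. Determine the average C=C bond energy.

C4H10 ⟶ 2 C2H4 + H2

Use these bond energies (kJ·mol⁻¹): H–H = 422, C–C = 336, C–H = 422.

D(C=C) ≈ 600 kJ/mol

Let D be the C=C bond energy.
Σ(broken) = 3×336 + 10×422 = 5228
Σ(formed) = 8×422 + 2×D + 1×422 = 3798 + 2D
ΔH = Σ(broken) − Σ(formed) = (5228) − (3798 + 2D) = +1430 − 2D
Setting this equal to +230 kJ gives 2D = 1200, so D = 600 kJ/mol.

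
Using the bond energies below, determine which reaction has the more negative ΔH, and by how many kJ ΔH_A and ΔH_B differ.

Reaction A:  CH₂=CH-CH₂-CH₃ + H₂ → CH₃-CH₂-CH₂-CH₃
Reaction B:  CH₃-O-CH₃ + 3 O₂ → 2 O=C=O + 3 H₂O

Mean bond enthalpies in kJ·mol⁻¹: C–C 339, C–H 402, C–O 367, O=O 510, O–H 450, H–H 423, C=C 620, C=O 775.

Reaction A:
  Bonds broken (reactants):
    C–C: 2 × 339 = 678
    C–H: 8 × 402 = 3216
    C=C: 1 × 620 = 620
    H–H: 1 × 423 = 423
    Σ(broken) = 4937 kJ
  Bonds formed (products):
    C–C: 3 × 339 = 1017
    C–H: 10 × 402 = 4020
    Σ(formed) = 5037 kJ
  ΔH_A = 4937 − 5037 = −100 kJ
Reaction B:
  Bonds broken (reactants):
    C–H: 6 × 402 = 2412
    C–O: 2 × 367 = 734
    O=O: 3 × 510 = 1530
    Σ(broken) = 4676 kJ
  Bonds formed (products):
    C=O: 4 × 775 = 3100
    O–H: 6 × 450 = 2700
    Σ(formed) = 5800 kJ
  ΔH_B = 4676 − 5800 = −1124 kJ
ΔH_A − ΔH_B = +1024 kJ, so reaction B has the more negative ΔH; |ΔH_A − ΔH_B| = 1024 kJ.

Reaction B, by 1024 kJ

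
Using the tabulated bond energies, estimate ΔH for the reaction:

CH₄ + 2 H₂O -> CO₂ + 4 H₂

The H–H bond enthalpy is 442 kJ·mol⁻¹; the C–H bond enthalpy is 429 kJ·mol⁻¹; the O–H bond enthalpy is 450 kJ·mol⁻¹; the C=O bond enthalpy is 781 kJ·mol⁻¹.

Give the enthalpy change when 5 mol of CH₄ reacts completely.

ΔH = +930 kJ

Bonds broken (reactants):
  C–H: 4 × 429 = 1716
  O–H: 4 × 450 = 1800
  Σ(broken) = 3516 kJ
Bonds formed (products):
  C=O: 2 × 781 = 1562
  H–H: 4 × 442 = 1768
  Σ(formed) = 3330 kJ
ΔH = Σ(broken) − Σ(formed) = 3516 − 3330 = +186 kJ
For 5× the reaction as written: 5 × (+186) = +930 kJ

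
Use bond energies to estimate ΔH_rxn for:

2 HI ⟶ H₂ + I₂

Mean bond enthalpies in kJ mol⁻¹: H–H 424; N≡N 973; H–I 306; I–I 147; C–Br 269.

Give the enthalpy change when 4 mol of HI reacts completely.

ΔH = +82 kJ

Bonds broken (reactants):
  H–I: 2 × 306 = 612
  Σ(broken) = 612 kJ
Bonds formed (products):
  H–H: 1 × 424 = 424
  I–I: 1 × 147 = 147
  Σ(formed) = 571 kJ
ΔH = Σ(broken) − Σ(formed) = 612 − 571 = +41 kJ
For 2× the reaction as written: 2 × (+41) = +82 kJ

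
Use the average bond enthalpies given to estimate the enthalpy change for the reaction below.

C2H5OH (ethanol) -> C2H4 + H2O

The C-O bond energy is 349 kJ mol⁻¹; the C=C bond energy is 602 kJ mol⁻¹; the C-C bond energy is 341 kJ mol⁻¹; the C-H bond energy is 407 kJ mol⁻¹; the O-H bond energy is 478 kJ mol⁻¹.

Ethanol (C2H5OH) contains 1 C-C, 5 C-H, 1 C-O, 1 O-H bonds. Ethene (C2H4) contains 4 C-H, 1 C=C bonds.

ΔH ≈ +17 kJ

Bonds broken (reactants):
  C-C: 1 × 341 = 341
  C-H: 5 × 407 = 2035
  C-O: 1 × 349 = 349
  O-H: 1 × 478 = 478
  Σ(broken) = 3203 kJ
Bonds formed (products):
  C-H: 4 × 407 = 1628
  C=C: 1 × 602 = 602
  O-H: 2 × 478 = 956
  Σ(formed) = 3186 kJ
ΔH = Σ(broken) − Σ(formed) = 3203 − 3186 = +17 kJ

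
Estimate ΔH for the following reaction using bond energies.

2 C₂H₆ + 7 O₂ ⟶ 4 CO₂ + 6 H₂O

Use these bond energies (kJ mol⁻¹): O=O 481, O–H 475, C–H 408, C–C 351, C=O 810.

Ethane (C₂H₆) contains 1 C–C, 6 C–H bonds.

ΔH ≈ −3215 kJ

Bonds broken (reactants):
  C–C: 2 × 351 = 702
  C–H: 12 × 408 = 4896
  O=O: 7 × 481 = 3367
  Σ(broken) = 8965 kJ
Bonds formed (products):
  C=O: 8 × 810 = 6480
  O–H: 12 × 475 = 5700
  Σ(formed) = 12180 kJ
ΔH = Σ(broken) − Σ(formed) = 8965 − 12180 = −3215 kJ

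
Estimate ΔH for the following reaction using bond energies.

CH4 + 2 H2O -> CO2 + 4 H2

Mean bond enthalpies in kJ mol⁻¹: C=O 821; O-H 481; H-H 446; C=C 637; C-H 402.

ΔH ≈ +106 kJ

Bonds broken (reactants):
  C-H: 4 × 402 = 1608
  O-H: 4 × 481 = 1924
  Σ(broken) = 3532 kJ
Bonds formed (products):
  C=O: 2 × 821 = 1642
  H-H: 4 × 446 = 1784
  Σ(formed) = 3426 kJ
ΔH = Σ(broken) − Σ(formed) = 3532 − 3426 = +106 kJ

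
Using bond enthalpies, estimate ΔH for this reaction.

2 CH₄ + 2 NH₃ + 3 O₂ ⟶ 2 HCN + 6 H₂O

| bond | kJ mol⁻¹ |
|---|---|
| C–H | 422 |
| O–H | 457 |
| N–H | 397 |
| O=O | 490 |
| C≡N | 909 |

Bonds broken (reactants):
  C–H: 8 × 422 = 3376
  N–H: 6 × 397 = 2382
  O=O: 3 × 490 = 1470
  Σ(broken) = 7228 kJ
Bonds formed (products):
  C≡N: 2 × 909 = 1818
  C–H: 2 × 422 = 844
  O–H: 12 × 457 = 5484
  Σ(formed) = 8146 kJ
ΔH = Σ(broken) − Σ(formed) = 7228 − 8146 = −918 kJ

ΔH ≈ −918 kJ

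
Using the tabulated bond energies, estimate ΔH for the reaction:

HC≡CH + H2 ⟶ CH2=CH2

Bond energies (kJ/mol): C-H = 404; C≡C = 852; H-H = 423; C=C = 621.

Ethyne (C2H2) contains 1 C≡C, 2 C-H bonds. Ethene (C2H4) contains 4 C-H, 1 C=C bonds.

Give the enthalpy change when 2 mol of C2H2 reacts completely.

Bonds broken (reactants):
  C≡C: 1 × 852 = 852
  C-H: 2 × 404 = 808
  H-H: 1 × 423 = 423
  Σ(broken) = 2083 kJ
Bonds formed (products):
  C-H: 4 × 404 = 1616
  C=C: 1 × 621 = 621
  Σ(formed) = 2237 kJ
ΔH = Σ(broken) − Σ(formed) = 2083 − 2237 = −154 kJ
For 2× the reaction as written: 2 × (−154) = −308 kJ

ΔH = −308 kJ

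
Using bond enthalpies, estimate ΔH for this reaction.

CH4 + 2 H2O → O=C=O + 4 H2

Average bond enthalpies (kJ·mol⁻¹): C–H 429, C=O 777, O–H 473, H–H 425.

Bonds broken (reactants):
  C–H: 4 × 429 = 1716
  O–H: 4 × 473 = 1892
  Σ(broken) = 3608 kJ
Bonds formed (products):
  C=O: 2 × 777 = 1554
  H–H: 4 × 425 = 1700
  Σ(formed) = 3254 kJ
ΔH = Σ(broken) − Σ(formed) = 3608 − 3254 = +354 kJ

ΔH ≈ +354 kJ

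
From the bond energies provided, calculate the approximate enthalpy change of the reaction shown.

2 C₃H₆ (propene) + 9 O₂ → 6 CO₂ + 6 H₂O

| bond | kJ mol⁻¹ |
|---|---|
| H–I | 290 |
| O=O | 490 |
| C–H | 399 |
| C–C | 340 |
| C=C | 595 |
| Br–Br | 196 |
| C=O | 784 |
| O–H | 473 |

Bonds broken (reactants):
  C–C: 2 × 340 = 680
  C–H: 12 × 399 = 4788
  C=C: 2 × 595 = 1190
  O=O: 9 × 490 = 4410
  Σ(broken) = 11068 kJ
Bonds formed (products):
  C=O: 12 × 784 = 9408
  O–H: 12 × 473 = 5676
  Σ(formed) = 15084 kJ
ΔH = Σ(broken) − Σ(formed) = 11068 − 15084 = −4016 kJ

ΔH ≈ −4016 kJ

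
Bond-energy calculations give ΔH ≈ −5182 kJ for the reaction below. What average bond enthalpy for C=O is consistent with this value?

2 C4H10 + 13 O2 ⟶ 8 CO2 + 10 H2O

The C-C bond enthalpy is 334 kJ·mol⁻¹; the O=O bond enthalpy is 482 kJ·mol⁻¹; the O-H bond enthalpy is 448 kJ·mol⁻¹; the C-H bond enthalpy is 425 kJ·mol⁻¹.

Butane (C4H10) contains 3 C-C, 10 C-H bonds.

Let D be the C=O bond energy.
Σ(broken) = 6×334 + 20×425 + 13×482 = 16770
Σ(formed) = 16×D + 20×448 = 8960 + 16D
ΔH = Σ(broken) − Σ(formed) = (16770) − (8960 + 16D) = +7810 − 16D
Setting this equal to −5182 kJ gives 16D = 12992, so D = 812 kJ/mol.

D(C=O) ≈ 812 kJ/mol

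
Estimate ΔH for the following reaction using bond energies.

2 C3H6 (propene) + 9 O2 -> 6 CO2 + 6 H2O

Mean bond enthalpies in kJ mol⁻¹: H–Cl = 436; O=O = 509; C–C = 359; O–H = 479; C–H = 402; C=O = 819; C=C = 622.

Bonds broken (reactants):
  C–C: 2 × 359 = 718
  C–H: 12 × 402 = 4824
  C=C: 2 × 622 = 1244
  O=O: 9 × 509 = 4581
  Σ(broken) = 11367 kJ
Bonds formed (products):
  C=O: 12 × 819 = 9828
  O–H: 12 × 479 = 5748
  Σ(formed) = 15576 kJ
ΔH = Σ(broken) − Σ(formed) = 11367 − 15576 = −4209 kJ

ΔH ≈ −4209 kJ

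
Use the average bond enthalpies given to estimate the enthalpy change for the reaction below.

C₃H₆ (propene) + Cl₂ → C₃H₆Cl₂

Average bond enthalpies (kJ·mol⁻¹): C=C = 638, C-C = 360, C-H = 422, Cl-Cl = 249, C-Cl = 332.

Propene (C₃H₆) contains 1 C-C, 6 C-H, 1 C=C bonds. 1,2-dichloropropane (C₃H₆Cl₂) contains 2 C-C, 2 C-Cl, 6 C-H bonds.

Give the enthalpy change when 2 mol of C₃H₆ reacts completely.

ΔH = −274 kJ

Bonds broken (reactants):
  C-C: 1 × 360 = 360
  C-H: 6 × 422 = 2532
  C=C: 1 × 638 = 638
  Cl-Cl: 1 × 249 = 249
  Σ(broken) = 3779 kJ
Bonds formed (products):
  C-C: 2 × 360 = 720
  C-Cl: 2 × 332 = 664
  C-H: 6 × 422 = 2532
  Σ(formed) = 3916 kJ
ΔH = Σ(broken) − Σ(formed) = 3779 − 3916 = −137 kJ
For 2× the reaction as written: 2 × (−137) = −274 kJ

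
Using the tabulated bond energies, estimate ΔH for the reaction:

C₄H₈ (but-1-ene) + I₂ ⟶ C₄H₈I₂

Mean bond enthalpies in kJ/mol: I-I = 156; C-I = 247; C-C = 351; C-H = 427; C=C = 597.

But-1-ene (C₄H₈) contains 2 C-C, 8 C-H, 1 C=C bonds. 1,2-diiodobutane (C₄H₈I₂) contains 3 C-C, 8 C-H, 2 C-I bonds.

Bonds broken (reactants):
  C-C: 2 × 351 = 702
  C-H: 8 × 427 = 3416
  C=C: 1 × 597 = 597
  I-I: 1 × 156 = 156
  Σ(broken) = 4871 kJ
Bonds formed (products):
  C-C: 3 × 351 = 1053
  C-H: 8 × 427 = 3416
  C-I: 2 × 247 = 494
  Σ(formed) = 4963 kJ
ΔH = Σ(broken) − Σ(formed) = 4871 − 4963 = −92 kJ

ΔH ≈ −92 kJ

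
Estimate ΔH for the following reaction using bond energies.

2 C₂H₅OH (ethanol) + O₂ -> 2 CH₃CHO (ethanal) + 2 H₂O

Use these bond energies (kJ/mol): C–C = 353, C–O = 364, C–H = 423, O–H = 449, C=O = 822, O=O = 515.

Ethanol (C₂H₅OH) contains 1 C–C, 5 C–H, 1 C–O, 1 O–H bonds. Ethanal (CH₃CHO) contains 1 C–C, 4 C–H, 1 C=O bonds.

Bonds broken (reactants):
  C–C: 2 × 353 = 706
  C–H: 10 × 423 = 4230
  C–O: 2 × 364 = 728
  O–H: 2 × 449 = 898
  O=O: 1 × 515 = 515
  Σ(broken) = 7077 kJ
Bonds formed (products):
  C–C: 2 × 353 = 706
  C–H: 8 × 423 = 3384
  C=O: 2 × 822 = 1644
  O–H: 4 × 449 = 1796
  Σ(formed) = 7530 kJ
ΔH = Σ(broken) − Σ(formed) = 7077 − 7530 = −453 kJ

ΔH ≈ −453 kJ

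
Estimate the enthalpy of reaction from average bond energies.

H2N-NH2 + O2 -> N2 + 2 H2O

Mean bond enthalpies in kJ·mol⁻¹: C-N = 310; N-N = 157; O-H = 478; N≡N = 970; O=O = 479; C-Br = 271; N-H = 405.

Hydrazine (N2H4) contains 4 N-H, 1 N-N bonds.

ΔH ≈ −626 kJ

Bonds broken (reactants):
  N-H: 4 × 405 = 1620
  N-N: 1 × 157 = 157
  O=O: 1 × 479 = 479
  Σ(broken) = 2256 kJ
Bonds formed (products):
  N≡N: 1 × 970 = 970
  O-H: 4 × 478 = 1912
  Σ(formed) = 2882 kJ
ΔH = Σ(broken) − Σ(formed) = 2256 − 2882 = −626 kJ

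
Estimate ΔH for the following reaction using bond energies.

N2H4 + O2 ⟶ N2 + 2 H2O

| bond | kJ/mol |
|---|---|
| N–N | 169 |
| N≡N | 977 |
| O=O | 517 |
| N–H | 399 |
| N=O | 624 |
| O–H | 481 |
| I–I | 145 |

Bonds broken (reactants):
  N–H: 4 × 399 = 1596
  N–N: 1 × 169 = 169
  O=O: 1 × 517 = 517
  Σ(broken) = 2282 kJ
Bonds formed (products):
  N≡N: 1 × 977 = 977
  O–H: 4 × 481 = 1924
  Σ(formed) = 2901 kJ
ΔH = Σ(broken) − Σ(formed) = 2282 − 2901 = −619 kJ

ΔH ≈ −619 kJ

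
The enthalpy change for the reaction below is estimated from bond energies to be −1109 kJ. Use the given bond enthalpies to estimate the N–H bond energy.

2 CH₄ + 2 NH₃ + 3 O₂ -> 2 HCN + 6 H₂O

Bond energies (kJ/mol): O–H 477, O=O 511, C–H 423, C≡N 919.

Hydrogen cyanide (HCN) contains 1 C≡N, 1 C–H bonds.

Let D be the N–H bond energy.
Σ(broken) = 8×423 + 6×D + 3×511 = 4917 + 6D
Σ(formed) = 2×919 + 2×423 + 12×477 = 8408
ΔH = Σ(broken) − Σ(formed) = (4917 + 6D) − (8408) = −3491 + 6D
Setting this equal to −1109 kJ gives 6D = 2382, so D = 397 kJ/mol.

D(N–H) ≈ 397 kJ/mol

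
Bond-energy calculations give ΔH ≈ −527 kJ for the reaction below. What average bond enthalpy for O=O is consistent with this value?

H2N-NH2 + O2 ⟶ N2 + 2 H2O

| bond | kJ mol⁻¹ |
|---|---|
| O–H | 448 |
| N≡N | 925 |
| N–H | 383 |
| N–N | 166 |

Let D be the O=O bond energy.
Σ(broken) = 4×383 + 1×166 + 1×D = 1698 + D
Σ(formed) = 1×925 + 4×448 = 2717
ΔH = Σ(broken) − Σ(formed) = (1698 + D) − (2717) = −1019 + D
Setting this equal to −527 kJ gives D = 492 kJ/mol.

D(O=O) ≈ 492 kJ/mol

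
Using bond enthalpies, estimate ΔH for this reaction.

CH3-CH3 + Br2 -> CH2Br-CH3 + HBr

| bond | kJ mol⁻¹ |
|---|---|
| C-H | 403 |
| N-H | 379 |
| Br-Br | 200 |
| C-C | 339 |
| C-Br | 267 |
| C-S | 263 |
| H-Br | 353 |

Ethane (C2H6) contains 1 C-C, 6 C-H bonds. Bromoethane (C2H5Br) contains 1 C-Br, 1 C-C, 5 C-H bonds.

ΔH ≈ −17 kJ

Bonds broken (reactants):
  Br-Br: 1 × 200 = 200
  C-C: 1 × 339 = 339
  C-H: 6 × 403 = 2418
  Σ(broken) = 2957 kJ
Bonds formed (products):
  C-Br: 1 × 267 = 267
  C-C: 1 × 339 = 339
  C-H: 5 × 403 = 2015
  H-Br: 1 × 353 = 353
  Σ(formed) = 2974 kJ
ΔH = Σ(broken) − Σ(formed) = 2957 − 2974 = −17 kJ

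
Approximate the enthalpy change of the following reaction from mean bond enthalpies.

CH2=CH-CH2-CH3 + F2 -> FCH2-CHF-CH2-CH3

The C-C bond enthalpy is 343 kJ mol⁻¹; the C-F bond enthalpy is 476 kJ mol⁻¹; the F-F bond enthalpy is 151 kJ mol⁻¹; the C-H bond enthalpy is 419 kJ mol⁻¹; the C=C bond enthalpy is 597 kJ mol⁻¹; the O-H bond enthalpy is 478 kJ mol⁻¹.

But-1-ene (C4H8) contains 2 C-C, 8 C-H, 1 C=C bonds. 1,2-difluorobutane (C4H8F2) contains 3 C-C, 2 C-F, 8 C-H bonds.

Bonds broken (reactants):
  C-C: 2 × 343 = 686
  C-H: 8 × 419 = 3352
  C=C: 1 × 597 = 597
  F-F: 1 × 151 = 151
  Σ(broken) = 4786 kJ
Bonds formed (products):
  C-C: 3 × 343 = 1029
  C-F: 2 × 476 = 952
  C-H: 8 × 419 = 3352
  Σ(formed) = 5333 kJ
ΔH = Σ(broken) − Σ(formed) = 4786 − 5333 = −547 kJ

ΔH ≈ −547 kJ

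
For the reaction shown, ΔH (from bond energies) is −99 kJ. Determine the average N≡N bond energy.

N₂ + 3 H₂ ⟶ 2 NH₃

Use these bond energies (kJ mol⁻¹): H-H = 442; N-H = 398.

D(N≡N) ≈ 963 kJ/mol

Let D be the N≡N bond energy.
Σ(broken) = 3×442 + 1×D = 1326 + D
Σ(formed) = 6×398 = 2388
ΔH = Σ(broken) − Σ(formed) = (1326 + D) − (2388) = −1062 + D
Setting this equal to −99 kJ gives D = 963 kJ/mol.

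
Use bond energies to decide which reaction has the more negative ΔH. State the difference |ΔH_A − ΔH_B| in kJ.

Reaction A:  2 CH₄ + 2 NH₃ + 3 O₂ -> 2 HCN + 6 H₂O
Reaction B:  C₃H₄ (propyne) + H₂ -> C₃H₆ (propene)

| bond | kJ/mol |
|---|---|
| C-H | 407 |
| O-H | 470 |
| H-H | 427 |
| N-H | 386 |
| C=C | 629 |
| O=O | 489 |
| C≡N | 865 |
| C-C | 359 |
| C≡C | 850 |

Reaction A, by 979 kJ

Reaction A:
  Bonds broken (reactants):
    C-H: 8 × 407 = 3256
    N-H: 6 × 386 = 2316
    O=O: 3 × 489 = 1467
    Σ(broken) = 7039 kJ
  Bonds formed (products):
    C≡N: 2 × 865 = 1730
    C-H: 2 × 407 = 814
    O-H: 12 × 470 = 5640
    Σ(formed) = 8184 kJ
  ΔH_A = 7039 − 8184 = −1145 kJ
Reaction B:
  Bonds broken (reactants):
    C≡C: 1 × 850 = 850
    C-C: 1 × 359 = 359
    C-H: 4 × 407 = 1628
    H-H: 1 × 427 = 427
    Σ(broken) = 3264 kJ
  Bonds formed (products):
    C-C: 1 × 359 = 359
    C-H: 6 × 407 = 2442
    C=C: 1 × 629 = 629
    Σ(formed) = 3430 kJ
  ΔH_B = 3264 − 3430 = −166 kJ
ΔH_A − ΔH_B = −979 kJ, so reaction A has the more negative ΔH; |ΔH_A − ΔH_B| = 979 kJ.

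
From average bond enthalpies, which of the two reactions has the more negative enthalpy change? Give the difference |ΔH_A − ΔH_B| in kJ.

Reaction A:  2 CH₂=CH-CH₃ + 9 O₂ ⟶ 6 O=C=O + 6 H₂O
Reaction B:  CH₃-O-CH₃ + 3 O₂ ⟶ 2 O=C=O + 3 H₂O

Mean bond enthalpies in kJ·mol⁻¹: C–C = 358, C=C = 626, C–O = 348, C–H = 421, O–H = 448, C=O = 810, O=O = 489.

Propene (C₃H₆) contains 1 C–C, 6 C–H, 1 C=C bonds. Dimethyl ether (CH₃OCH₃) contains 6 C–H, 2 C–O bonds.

Reaction A, by 2436 kJ

Reaction A:
  Bonds broken (reactants):
    C–C: 2 × 358 = 716
    C–H: 12 × 421 = 5052
    C=C: 2 × 626 = 1252
    O=O: 9 × 489 = 4401
    Σ(broken) = 11421 kJ
  Bonds formed (products):
    C=O: 12 × 810 = 9720
    O–H: 12 × 448 = 5376
    Σ(formed) = 15096 kJ
  ΔH_A = 11421 − 15096 = −3675 kJ
Reaction B:
  Bonds broken (reactants):
    C–H: 6 × 421 = 2526
    C–O: 2 × 348 = 696
    O=O: 3 × 489 = 1467
    Σ(broken) = 4689 kJ
  Bonds formed (products):
    C=O: 4 × 810 = 3240
    O–H: 6 × 448 = 2688
    Σ(formed) = 5928 kJ
  ΔH_B = 4689 − 5928 = −1239 kJ
ΔH_A − ΔH_B = −2436 kJ, so reaction A has the more negative ΔH; |ΔH_A − ΔH_B| = 2436 kJ.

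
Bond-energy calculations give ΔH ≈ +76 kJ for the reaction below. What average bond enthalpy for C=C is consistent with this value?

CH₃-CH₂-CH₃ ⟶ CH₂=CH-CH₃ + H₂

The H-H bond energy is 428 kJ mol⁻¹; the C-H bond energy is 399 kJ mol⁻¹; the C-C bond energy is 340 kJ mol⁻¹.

Let D be the C=C bond energy.
Σ(broken) = 2×340 + 8×399 = 3872
Σ(formed) = 1×340 + 6×399 + 1×D + 1×428 = 3162 + D
ΔH = Σ(broken) − Σ(formed) = (3872) − (3162 + D) = +710 − D
Setting this equal to +76 kJ gives D = 634 kJ/mol.

D(C=C) ≈ 634 kJ/mol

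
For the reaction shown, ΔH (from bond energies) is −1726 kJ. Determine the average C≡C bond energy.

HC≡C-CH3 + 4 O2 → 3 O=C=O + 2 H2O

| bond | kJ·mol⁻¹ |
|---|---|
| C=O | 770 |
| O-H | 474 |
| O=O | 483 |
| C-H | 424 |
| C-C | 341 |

Let D be the C≡C bond energy.
Σ(broken) = 1×D + 1×341 + 4×424 + 4×483 = 3969 + D
Σ(formed) = 6×770 + 4×474 = 6516
ΔH = Σ(broken) − Σ(formed) = (3969 + D) − (6516) = −2547 + D
Setting this equal to −1726 kJ gives D = 821 kJ/mol.

D(C≡C) ≈ 821 kJ/mol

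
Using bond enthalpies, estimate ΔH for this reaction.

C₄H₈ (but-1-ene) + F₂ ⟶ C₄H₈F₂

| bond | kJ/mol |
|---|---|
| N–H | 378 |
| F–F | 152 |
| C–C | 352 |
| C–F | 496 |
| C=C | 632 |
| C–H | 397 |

Bonds broken (reactants):
  C–C: 2 × 352 = 704
  C–H: 8 × 397 = 3176
  C=C: 1 × 632 = 632
  F–F: 1 × 152 = 152
  Σ(broken) = 4664 kJ
Bonds formed (products):
  C–C: 3 × 352 = 1056
  C–F: 2 × 496 = 992
  C–H: 8 × 397 = 3176
  Σ(formed) = 5224 kJ
ΔH = Σ(broken) − Σ(formed) = 4664 − 5224 = −560 kJ

ΔH ≈ −560 kJ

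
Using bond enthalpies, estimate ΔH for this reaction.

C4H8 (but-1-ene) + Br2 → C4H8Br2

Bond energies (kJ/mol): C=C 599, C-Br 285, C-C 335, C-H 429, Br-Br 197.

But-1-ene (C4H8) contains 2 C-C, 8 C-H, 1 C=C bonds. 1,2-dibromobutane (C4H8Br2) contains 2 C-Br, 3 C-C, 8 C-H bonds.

ΔH ≈ −109 kJ

Bonds broken (reactants):
  Br-Br: 1 × 197 = 197
  C-C: 2 × 335 = 670
  C-H: 8 × 429 = 3432
  C=C: 1 × 599 = 599
  Σ(broken) = 4898 kJ
Bonds formed (products):
  C-Br: 2 × 285 = 570
  C-C: 3 × 335 = 1005
  C-H: 8 × 429 = 3432
  Σ(formed) = 5007 kJ
ΔH = Σ(broken) − Σ(formed) = 4898 − 5007 = −109 kJ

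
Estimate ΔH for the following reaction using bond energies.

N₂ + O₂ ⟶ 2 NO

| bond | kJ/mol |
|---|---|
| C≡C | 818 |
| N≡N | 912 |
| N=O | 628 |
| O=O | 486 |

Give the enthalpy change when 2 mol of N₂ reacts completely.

Bonds broken (reactants):
  N≡N: 1 × 912 = 912
  O=O: 1 × 486 = 486
  Σ(broken) = 1398 kJ
Bonds formed (products):
  N=O: 2 × 628 = 1256
  Σ(formed) = 1256 kJ
ΔH = Σ(broken) − Σ(formed) = 1398 − 1256 = +142 kJ
For 2× the reaction as written: 2 × (+142) = +284 kJ

ΔH = +284 kJ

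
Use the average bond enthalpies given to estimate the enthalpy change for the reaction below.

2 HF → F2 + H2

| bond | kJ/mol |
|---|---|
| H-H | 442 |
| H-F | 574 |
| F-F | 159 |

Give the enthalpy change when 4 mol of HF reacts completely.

ΔH = +1094 kJ

Bonds broken (reactants):
  H-F: 2 × 574 = 1148
  Σ(broken) = 1148 kJ
Bonds formed (products):
  F-F: 1 × 159 = 159
  H-H: 1 × 442 = 442
  Σ(formed) = 601 kJ
ΔH = Σ(broken) − Σ(formed) = 1148 − 601 = +547 kJ
For 2× the reaction as written: 2 × (+547) = +1094 kJ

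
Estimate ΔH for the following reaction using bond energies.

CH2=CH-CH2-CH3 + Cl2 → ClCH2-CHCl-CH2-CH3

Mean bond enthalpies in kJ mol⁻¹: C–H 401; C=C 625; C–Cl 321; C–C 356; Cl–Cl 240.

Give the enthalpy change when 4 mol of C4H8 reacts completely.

Bonds broken (reactants):
  C–C: 2 × 356 = 712
  C–H: 8 × 401 = 3208
  C=C: 1 × 625 = 625
  Cl–Cl: 1 × 240 = 240
  Σ(broken) = 4785 kJ
Bonds formed (products):
  C–C: 3 × 356 = 1068
  C–Cl: 2 × 321 = 642
  C–H: 8 × 401 = 3208
  Σ(formed) = 4918 kJ
ΔH = Σ(broken) − Σ(formed) = 4785 − 4918 = −133 kJ
For 4× the reaction as written: 4 × (−133) = −532 kJ

ΔH = −532 kJ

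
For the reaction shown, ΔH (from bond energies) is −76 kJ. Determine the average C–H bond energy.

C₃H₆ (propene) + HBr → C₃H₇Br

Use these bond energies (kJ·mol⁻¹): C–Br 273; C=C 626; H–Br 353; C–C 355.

D(C–H) ≈ 427 kJ/mol

Let D be the C–H bond energy.
Σ(broken) = 1×355 + 6×D + 1×626 + 1×353 = 1334 + 6D
Σ(formed) = 1×273 + 2×355 + 7×D = 983 + 7D
ΔH = Σ(broken) − Σ(formed) = (1334 + 6D) − (983 + 7D) = +351 − D
Setting this equal to −76 kJ gives D = 427 kJ/mol.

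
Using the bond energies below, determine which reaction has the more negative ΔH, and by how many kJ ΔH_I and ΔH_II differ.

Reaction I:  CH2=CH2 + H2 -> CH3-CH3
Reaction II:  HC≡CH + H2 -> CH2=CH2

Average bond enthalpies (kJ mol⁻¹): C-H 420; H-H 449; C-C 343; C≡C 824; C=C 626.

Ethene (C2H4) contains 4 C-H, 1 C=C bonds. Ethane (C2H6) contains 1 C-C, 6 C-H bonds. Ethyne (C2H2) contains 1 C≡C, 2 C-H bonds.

Reaction II, by 85 kJ

Reaction I:
  Bonds broken (reactants):
    C-H: 4 × 420 = 1680
    C=C: 1 × 626 = 626
    H-H: 1 × 449 = 449
    Σ(broken) = 2755 kJ
  Bonds formed (products):
    C-C: 1 × 343 = 343
    C-H: 6 × 420 = 2520
    Σ(formed) = 2863 kJ
  ΔH_I = 2755 − 2863 = −108 kJ
Reaction II:
  Bonds broken (reactants):
    C≡C: 1 × 824 = 824
    C-H: 2 × 420 = 840
    H-H: 1 × 449 = 449
    Σ(broken) = 2113 kJ
  Bonds formed (products):
    C-H: 4 × 420 = 1680
    C=C: 1 × 626 = 626
    Σ(formed) = 2306 kJ
  ΔH_II = 2113 − 2306 = −193 kJ
ΔH_I − ΔH_II = +85 kJ, so reaction II has the more negative ΔH; |ΔH_I − ΔH_II| = 85 kJ.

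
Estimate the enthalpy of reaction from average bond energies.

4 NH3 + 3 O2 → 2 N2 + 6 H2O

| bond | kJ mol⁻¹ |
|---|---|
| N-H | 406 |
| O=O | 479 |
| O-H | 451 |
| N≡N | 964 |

Bonds broken (reactants):
  N-H: 12 × 406 = 4872
  O=O: 3 × 479 = 1437
  Σ(broken) = 6309 kJ
Bonds formed (products):
  N≡N: 2 × 964 = 1928
  O-H: 12 × 451 = 5412
  Σ(formed) = 7340 kJ
ΔH = Σ(broken) − Σ(formed) = 6309 − 7340 = −1031 kJ

ΔH ≈ −1031 kJ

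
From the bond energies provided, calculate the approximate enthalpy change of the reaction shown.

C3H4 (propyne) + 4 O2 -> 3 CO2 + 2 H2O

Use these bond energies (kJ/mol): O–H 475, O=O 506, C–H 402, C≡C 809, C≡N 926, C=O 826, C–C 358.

Bonds broken (reactants):
  C≡C: 1 × 809 = 809
  C–C: 1 × 358 = 358
  C–H: 4 × 402 = 1608
  O=O: 4 × 506 = 2024
  Σ(broken) = 4799 kJ
Bonds formed (products):
  C=O: 6 × 826 = 4956
  O–H: 4 × 475 = 1900
  Σ(formed) = 6856 kJ
ΔH = Σ(broken) − Σ(formed) = 4799 − 6856 = −2057 kJ

ΔH ≈ −2057 kJ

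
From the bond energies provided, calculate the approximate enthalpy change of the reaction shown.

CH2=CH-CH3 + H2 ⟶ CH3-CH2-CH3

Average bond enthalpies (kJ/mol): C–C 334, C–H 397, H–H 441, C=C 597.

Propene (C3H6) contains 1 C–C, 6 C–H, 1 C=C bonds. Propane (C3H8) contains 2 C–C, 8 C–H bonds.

ΔH ≈ −90 kJ

Bonds broken (reactants):
  C–C: 1 × 334 = 334
  C–H: 6 × 397 = 2382
  C=C: 1 × 597 = 597
  H–H: 1 × 441 = 441
  Σ(broken) = 3754 kJ
Bonds formed (products):
  C–C: 2 × 334 = 668
  C–H: 8 × 397 = 3176
  Σ(formed) = 3844 kJ
ΔH = Σ(broken) − Σ(formed) = 3754 − 3844 = −90 kJ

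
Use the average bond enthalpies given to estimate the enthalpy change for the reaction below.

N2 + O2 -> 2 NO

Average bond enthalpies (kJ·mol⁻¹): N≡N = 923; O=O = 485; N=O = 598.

Bonds broken (reactants):
  N≡N: 1 × 923 = 923
  O=O: 1 × 485 = 485
  Σ(broken) = 1408 kJ
Bonds formed (products):
  N=O: 2 × 598 = 1196
  Σ(formed) = 1196 kJ
ΔH = Σ(broken) − Σ(formed) = 1408 − 1196 = +212 kJ

ΔH ≈ +212 kJ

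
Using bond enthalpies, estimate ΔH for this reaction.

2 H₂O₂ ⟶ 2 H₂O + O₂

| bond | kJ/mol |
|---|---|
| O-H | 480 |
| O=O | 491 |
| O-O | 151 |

Bonds broken (reactants):
  O-H: 4 × 480 = 1920
  O-O: 2 × 151 = 302
  Σ(broken) = 2222 kJ
Bonds formed (products):
  O-H: 4 × 480 = 1920
  O=O: 1 × 491 = 491
  Σ(formed) = 2411 kJ
ΔH = Σ(broken) − Σ(formed) = 2222 − 2411 = −189 kJ

ΔH ≈ −189 kJ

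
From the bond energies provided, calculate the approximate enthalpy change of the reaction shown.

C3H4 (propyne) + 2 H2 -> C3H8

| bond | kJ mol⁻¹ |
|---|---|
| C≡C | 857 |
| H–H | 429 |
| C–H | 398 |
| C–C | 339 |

Bonds broken (reactants):
  C≡C: 1 × 857 = 857
  C–C: 1 × 339 = 339
  C–H: 4 × 398 = 1592
  H–H: 2 × 429 = 858
  Σ(broken) = 3646 kJ
Bonds formed (products):
  C–C: 2 × 339 = 678
  C–H: 8 × 398 = 3184
  Σ(formed) = 3862 kJ
ΔH = Σ(broken) − Σ(formed) = 3646 − 3862 = −216 kJ

ΔH ≈ −216 kJ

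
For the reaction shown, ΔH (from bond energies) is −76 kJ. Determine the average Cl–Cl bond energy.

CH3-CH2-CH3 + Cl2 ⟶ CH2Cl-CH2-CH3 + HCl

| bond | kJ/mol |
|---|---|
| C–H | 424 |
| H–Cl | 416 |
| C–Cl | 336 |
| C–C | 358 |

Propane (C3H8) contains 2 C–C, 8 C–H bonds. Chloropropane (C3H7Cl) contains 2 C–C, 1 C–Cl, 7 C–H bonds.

D(Cl–Cl) ≈ 252 kJ/mol

Let D be the Cl–Cl bond energy.
Σ(broken) = 2×358 + 8×424 + 1×D = 4108 + D
Σ(formed) = 2×358 + 1×336 + 7×424 + 1×416 = 4436
ΔH = Σ(broken) − Σ(formed) = (4108 + D) − (4436) = −328 + D
Setting this equal to −76 kJ gives D = 252 kJ/mol.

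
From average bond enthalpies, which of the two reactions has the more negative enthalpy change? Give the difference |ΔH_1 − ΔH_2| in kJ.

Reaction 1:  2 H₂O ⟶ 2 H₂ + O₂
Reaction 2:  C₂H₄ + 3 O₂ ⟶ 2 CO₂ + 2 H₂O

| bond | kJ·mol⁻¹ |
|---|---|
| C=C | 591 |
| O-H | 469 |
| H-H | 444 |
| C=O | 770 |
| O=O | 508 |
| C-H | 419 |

Reaction 2, by 1645 kJ

Reaction 1:
  Bonds broken (reactants):
    O-H: 4 × 469 = 1876
    Σ(broken) = 1876 kJ
  Bonds formed (products):
    H-H: 2 × 444 = 888
    O=O: 1 × 508 = 508
    Σ(formed) = 1396 kJ
  ΔH_1 = 1876 − 1396 = +480 kJ
Reaction 2:
  Bonds broken (reactants):
    C-H: 4 × 419 = 1676
    C=C: 1 × 591 = 591
    O=O: 3 × 508 = 1524
    Σ(broken) = 3791 kJ
  Bonds formed (products):
    C=O: 4 × 770 = 3080
    O-H: 4 × 469 = 1876
    Σ(formed) = 4956 kJ
  ΔH_2 = 3791 − 4956 = −1165 kJ
ΔH_1 − ΔH_2 = +1645 kJ, so reaction 2 has the more negative ΔH; |ΔH_1 − ΔH_2| = 1645 kJ.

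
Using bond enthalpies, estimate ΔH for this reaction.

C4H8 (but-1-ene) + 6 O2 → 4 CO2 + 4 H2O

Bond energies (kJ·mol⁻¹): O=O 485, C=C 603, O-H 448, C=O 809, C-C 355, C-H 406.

Bonds broken (reactants):
  C-C: 2 × 355 = 710
  C-H: 8 × 406 = 3248
  C=C: 1 × 603 = 603
  O=O: 6 × 485 = 2910
  Σ(broken) = 7471 kJ
Bonds formed (products):
  C=O: 8 × 809 = 6472
  O-H: 8 × 448 = 3584
  Σ(formed) = 10056 kJ
ΔH = Σ(broken) − Σ(formed) = 7471 − 10056 = −2585 kJ

ΔH ≈ −2585 kJ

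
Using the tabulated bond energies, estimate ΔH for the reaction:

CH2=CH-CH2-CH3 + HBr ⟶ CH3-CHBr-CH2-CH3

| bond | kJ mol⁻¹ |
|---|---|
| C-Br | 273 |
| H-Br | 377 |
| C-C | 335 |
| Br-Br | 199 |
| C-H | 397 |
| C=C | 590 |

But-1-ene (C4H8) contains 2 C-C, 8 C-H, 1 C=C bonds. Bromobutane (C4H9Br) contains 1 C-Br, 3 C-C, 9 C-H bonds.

Bonds broken (reactants):
  C-C: 2 × 335 = 670
  C-H: 8 × 397 = 3176
  C=C: 1 × 590 = 590
  H-Br: 1 × 377 = 377
  Σ(broken) = 4813 kJ
Bonds formed (products):
  C-Br: 1 × 273 = 273
  C-C: 3 × 335 = 1005
  C-H: 9 × 397 = 3573
  Σ(formed) = 4851 kJ
ΔH = Σ(broken) − Σ(formed) = 4813 − 4851 = −38 kJ

ΔH ≈ −38 kJ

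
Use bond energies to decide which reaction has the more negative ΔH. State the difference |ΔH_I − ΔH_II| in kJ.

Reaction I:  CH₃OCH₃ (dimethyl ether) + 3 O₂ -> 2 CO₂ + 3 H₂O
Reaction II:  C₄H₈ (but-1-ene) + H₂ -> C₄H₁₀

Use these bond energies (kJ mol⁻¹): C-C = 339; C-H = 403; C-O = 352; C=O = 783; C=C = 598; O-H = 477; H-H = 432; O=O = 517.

Reaction I, by 1206 kJ

Reaction I:
  Bonds broken (reactants):
    C-H: 6 × 403 = 2418
    C-O: 2 × 352 = 704
    O=O: 3 × 517 = 1551
    Σ(broken) = 4673 kJ
  Bonds formed (products):
    C=O: 4 × 783 = 3132
    O-H: 6 × 477 = 2862
    Σ(formed) = 5994 kJ
  ΔH_I = 4673 − 5994 = −1321 kJ
Reaction II:
  Bonds broken (reactants):
    C-C: 2 × 339 = 678
    C-H: 8 × 403 = 3224
    C=C: 1 × 598 = 598
    H-H: 1 × 432 = 432
    Σ(broken) = 4932 kJ
  Bonds formed (products):
    C-C: 3 × 339 = 1017
    C-H: 10 × 403 = 4030
    Σ(formed) = 5047 kJ
  ΔH_II = 4932 − 5047 = −115 kJ
ΔH_I − ΔH_II = −1206 kJ, so reaction I has the more negative ΔH; |ΔH_I − ΔH_II| = 1206 kJ.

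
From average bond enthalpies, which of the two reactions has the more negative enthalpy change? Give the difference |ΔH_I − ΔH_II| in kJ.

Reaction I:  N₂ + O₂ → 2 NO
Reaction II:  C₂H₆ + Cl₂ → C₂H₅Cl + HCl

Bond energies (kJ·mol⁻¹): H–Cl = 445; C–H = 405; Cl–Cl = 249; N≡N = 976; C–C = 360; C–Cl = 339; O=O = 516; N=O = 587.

Reaction II, by 448 kJ

Reaction I:
  Bonds broken (reactants):
    N≡N: 1 × 976 = 976
    O=O: 1 × 516 = 516
    Σ(broken) = 1492 kJ
  Bonds formed (products):
    N=O: 2 × 587 = 1174
    Σ(formed) = 1174 kJ
  ΔH_I = 1492 − 1174 = +318 kJ
Reaction II:
  Bonds broken (reactants):
    C–C: 1 × 360 = 360
    C–H: 6 × 405 = 2430
    Cl–Cl: 1 × 249 = 249
    Σ(broken) = 3039 kJ
  Bonds formed (products):
    C–C: 1 × 360 = 360
    C–Cl: 1 × 339 = 339
    C–H: 5 × 405 = 2025
    H–Cl: 1 × 445 = 445
    Σ(formed) = 3169 kJ
  ΔH_II = 3039 − 3169 = −130 kJ
ΔH_I − ΔH_II = +448 kJ, so reaction II has the more negative ΔH; |ΔH_I − ΔH_II| = 448 kJ.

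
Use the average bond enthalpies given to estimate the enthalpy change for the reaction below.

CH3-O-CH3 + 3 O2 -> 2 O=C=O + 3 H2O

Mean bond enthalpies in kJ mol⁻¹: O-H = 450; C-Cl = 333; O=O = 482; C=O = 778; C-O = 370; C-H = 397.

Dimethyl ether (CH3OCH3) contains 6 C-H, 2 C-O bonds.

ΔH ≈ −1244 kJ

Bonds broken (reactants):
  C-H: 6 × 397 = 2382
  C-O: 2 × 370 = 740
  O=O: 3 × 482 = 1446
  Σ(broken) = 4568 kJ
Bonds formed (products):
  C=O: 4 × 778 = 3112
  O-H: 6 × 450 = 2700
  Σ(formed) = 5812 kJ
ΔH = Σ(broken) − Σ(formed) = 4568 − 5812 = −1244 kJ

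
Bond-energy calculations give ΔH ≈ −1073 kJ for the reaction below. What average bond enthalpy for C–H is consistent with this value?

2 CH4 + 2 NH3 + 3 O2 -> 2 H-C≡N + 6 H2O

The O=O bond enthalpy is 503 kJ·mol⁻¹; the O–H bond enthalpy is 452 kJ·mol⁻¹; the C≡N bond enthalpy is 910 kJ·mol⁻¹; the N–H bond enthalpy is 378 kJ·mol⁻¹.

D(C–H) ≈ 399 kJ/mol

Let D be the C–H bond energy.
Σ(broken) = 8×D + 6×378 + 3×503 = 3777 + 8D
Σ(formed) = 2×910 + 2×D + 12×452 = 7244 + 2D
ΔH = Σ(broken) − Σ(formed) = (3777 + 8D) − (7244 + 2D) = −3467 + 6D
Setting this equal to −1073 kJ gives 6D = 2394, so D = 399 kJ/mol.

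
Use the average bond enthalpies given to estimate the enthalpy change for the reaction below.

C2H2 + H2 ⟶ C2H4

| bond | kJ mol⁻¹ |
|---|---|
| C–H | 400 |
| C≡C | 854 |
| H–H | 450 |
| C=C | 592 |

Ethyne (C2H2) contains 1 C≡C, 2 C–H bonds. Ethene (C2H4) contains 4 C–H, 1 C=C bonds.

Bonds broken (reactants):
  C≡C: 1 × 854 = 854
  C–H: 2 × 400 = 800
  H–H: 1 × 450 = 450
  Σ(broken) = 2104 kJ
Bonds formed (products):
  C–H: 4 × 400 = 1600
  C=C: 1 × 592 = 592
  Σ(formed) = 2192 kJ
ΔH = Σ(broken) − Σ(formed) = 2104 − 2192 = −88 kJ

ΔH ≈ −88 kJ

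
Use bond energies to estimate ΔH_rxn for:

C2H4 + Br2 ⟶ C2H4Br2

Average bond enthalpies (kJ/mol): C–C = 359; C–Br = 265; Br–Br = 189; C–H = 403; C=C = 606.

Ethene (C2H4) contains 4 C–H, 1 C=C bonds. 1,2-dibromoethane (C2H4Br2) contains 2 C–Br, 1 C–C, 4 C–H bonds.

ΔH ≈ −94 kJ

Bonds broken (reactants):
  Br–Br: 1 × 189 = 189
  C–H: 4 × 403 = 1612
  C=C: 1 × 606 = 606
  Σ(broken) = 2407 kJ
Bonds formed (products):
  C–Br: 2 × 265 = 530
  C–C: 1 × 359 = 359
  C–H: 4 × 403 = 1612
  Σ(formed) = 2501 kJ
ΔH = Σ(broken) − Σ(formed) = 2407 − 2501 = −94 kJ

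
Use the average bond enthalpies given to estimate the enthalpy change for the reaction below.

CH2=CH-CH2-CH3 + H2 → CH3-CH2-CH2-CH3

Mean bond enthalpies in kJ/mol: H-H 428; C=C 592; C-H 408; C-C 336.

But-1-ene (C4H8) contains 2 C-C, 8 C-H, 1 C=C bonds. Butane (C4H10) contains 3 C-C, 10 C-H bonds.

Bonds broken (reactants):
  C-C: 2 × 336 = 672
  C-H: 8 × 408 = 3264
  C=C: 1 × 592 = 592
  H-H: 1 × 428 = 428
  Σ(broken) = 4956 kJ
Bonds formed (products):
  C-C: 3 × 336 = 1008
  C-H: 10 × 408 = 4080
  Σ(formed) = 5088 kJ
ΔH = Σ(broken) − Σ(formed) = 4956 − 5088 = −132 kJ

ΔH ≈ −132 kJ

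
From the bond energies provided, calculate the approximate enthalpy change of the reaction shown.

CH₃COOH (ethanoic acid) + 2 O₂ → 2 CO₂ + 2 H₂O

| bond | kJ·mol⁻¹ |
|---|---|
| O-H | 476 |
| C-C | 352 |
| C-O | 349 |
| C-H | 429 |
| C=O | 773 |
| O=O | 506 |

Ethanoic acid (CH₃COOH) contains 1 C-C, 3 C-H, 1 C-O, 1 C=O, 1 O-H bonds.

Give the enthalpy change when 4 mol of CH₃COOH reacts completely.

Bonds broken (reactants):
  C-C: 1 × 352 = 352
  C-H: 3 × 429 = 1287
  C-O: 1 × 349 = 349
  C=O: 1 × 773 = 773
  O-H: 1 × 476 = 476
  O=O: 2 × 506 = 1012
  Σ(broken) = 4249 kJ
Bonds formed (products):
  C=O: 4 × 773 = 3092
  O-H: 4 × 476 = 1904
  Σ(formed) = 4996 kJ
ΔH = Σ(broken) − Σ(formed) = 4249 − 4996 = −747 kJ
For 4× the reaction as written: 4 × (−747) = −2988 kJ

ΔH = −2988 kJ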